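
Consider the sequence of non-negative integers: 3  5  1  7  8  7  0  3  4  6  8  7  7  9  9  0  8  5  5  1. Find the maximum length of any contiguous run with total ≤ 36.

8

Extend to the right; shrink from the left whenever the sum exceeds 36:
→ 3: sum 3, len 1
→ 5: sum 8, len 2
→ 1: sum 9, len 3
→ 7: sum 16, len 4
→ 8: sum 24, len 5
→ 7: sum 31, len 6
→ 0: sum 31, len 7
→ 3: sum 34, len 8
→ 4 (dropped 3): sum 35, len 8
→ 6 (dropped 5): sum 36, len 8
→ 8 (dropped 1, 7): sum 36, len 7
→ 7 (dropped 8): sum 35, len 7
→ 7 (dropped 7): sum 35, len 7
→ 9 (dropped 0, 3, 4, 6): sum 31, len 4
→ 9 (dropped 8): sum 32, len 4
→ 0: sum 32, len 5
→ 8 (dropped 7): sum 33, len 5
→ 5 (dropped 7): sum 31, len 5
→ 5: sum 36, len 6
→ 1 (dropped 9): sum 28, len 6
Longest length seen: 8.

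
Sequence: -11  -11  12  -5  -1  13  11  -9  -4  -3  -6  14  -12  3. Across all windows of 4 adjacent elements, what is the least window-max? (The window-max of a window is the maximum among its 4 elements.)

-3

[-11, -11, 12, -5] → max 12
[-11, 12, -5, -1] → max 12
[12, -5, -1, 13] → max 13
[-5, -1, 13, 11] → max 13
[-1, 13, 11, -9] → max 13
[13, 11, -9, -4] → max 13
[11, -9, -4, -3] → max 11
[-9, -4, -3, -6] → max -3
[-4, -3, -6, 14] → max 14
[-3, -6, 14, -12] → max 14
[-6, 14, -12, 3] → max 14
Least of these is -3.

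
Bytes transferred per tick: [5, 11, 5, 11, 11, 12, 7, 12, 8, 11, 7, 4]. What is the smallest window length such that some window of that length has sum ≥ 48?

add 5: running sum 5 < 48
add 11: running sum 16 < 48
add 5: running sum 21 < 48
add 11: running sum 32 < 48
add 11: running sum 43 < 48
add 12: shortest ending here [11, 5, 11, 11, 12] sum 50, len 5
add 7: shortest ending here [11, 5, 11, 11, 12, 7] sum 57, len 6
add 12: shortest ending here [11, 11, 12, 7, 12] sum 53, len 5
add 8: shortest ending here [11, 12, 7, 12, 8] sum 50, len 5
add 11: shortest ending here [12, 7, 12, 8, 11] sum 50, len 5
add 7: shortest ending here [12, 7, 12, 8, 11, 7] sum 57, len 6
add 4: shortest ending here [7, 12, 8, 11, 7, 4] sum 49, len 6
Shortest qualifying length: 5.

5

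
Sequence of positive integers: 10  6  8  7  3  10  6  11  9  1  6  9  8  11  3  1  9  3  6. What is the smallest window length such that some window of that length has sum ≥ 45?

add 10: running sum 10 < 45
add 6: running sum 16 < 45
add 8: running sum 24 < 45
add 7: running sum 31 < 45
add 3: running sum 34 < 45
add 10: running sum 44 < 45
end 6: [10, 6, 8, 7, 3, 10, 6] sum 50, len 7
end 7: [8, 7, 3, 10, 6, 11] sum 45, len 6
end 8: [7, 3, 10, 6, 11, 9] sum 46, len 6
end 9: [7, 3, 10, 6, 11, 9, 1] sum 47, len 7
end 10: [3, 10, 6, 11, 9, 1, 6] sum 46, len 7
end 11: [10, 6, 11, 9, 1, 6, 9] sum 52, len 7
end 12: [6, 11, 9, 1, 6, 9, 8] sum 50, len 7
end 13: [11, 9, 1, 6, 9, 8, 11] sum 55, len 7
end 14: [9, 1, 6, 9, 8, 11, 3] sum 47, len 7
end 15: [9, 1, 6, 9, 8, 11, 3, 1] sum 48, len 8
end 16: [6, 9, 8, 11, 3, 1, 9] sum 47, len 7
end 17: [6, 9, 8, 11, 3, 1, 9, 3] sum 50, len 8
end 18: [9, 8, 11, 3, 1, 9, 3, 6] sum 50, len 8
Shortest qualifying length: 6.

6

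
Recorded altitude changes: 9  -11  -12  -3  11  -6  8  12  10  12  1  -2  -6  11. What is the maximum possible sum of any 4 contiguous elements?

42

(9, -11, -12, -3) → sum -17
(-11, -12, -3, 11) → sum -15
(-12, -3, 11, -6) → sum -10
(-3, 11, -6, 8) → sum 10
(11, -6, 8, 12) → sum 25
(-6, 8, 12, 10) → sum 24
(8, 12, 10, 12) → sum 42
(12, 10, 12, 1) → sum 35
(10, 12, 1, -2) → sum 21
(12, 1, -2, -6) → sum 5
(1, -2, -6, 11) → sum 4
Maximum of these is 42.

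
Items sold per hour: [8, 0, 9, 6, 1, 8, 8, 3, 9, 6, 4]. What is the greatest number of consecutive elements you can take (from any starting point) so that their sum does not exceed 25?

5

[8] sum 8 len 1
[8, 0] sum 8 len 2
[8, 0, 9] sum 17 len 3
[8, 0, 9, 6] sum 23 len 4
[8, 0, 9, 6, 1] sum 24 len 5
[0, 9, 6, 1, 8] sum 24 len 5
[6, 1, 8, 8] sum 23 len 4
[1, 8, 8, 3] sum 20 len 4
[8, 3, 9] sum 20 len 3
[3, 9, 6] sum 18 len 3
[3, 9, 6, 4] sum 22 len 4
Longest length seen: 5.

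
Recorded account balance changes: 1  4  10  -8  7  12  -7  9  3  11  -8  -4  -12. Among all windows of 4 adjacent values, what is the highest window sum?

21

1 4 10 -8 → sum 7
4 10 -8 7 → sum 13
10 -8 7 12 → sum 21
-8 7 12 -7 → sum 4
7 12 -7 9 → sum 21
12 -7 9 3 → sum 17
-7 9 3 11 → sum 16
9 3 11 -8 → sum 15
3 11 -8 -4 → sum 2
11 -8 -4 -12 → sum -13
Highest of these is 21.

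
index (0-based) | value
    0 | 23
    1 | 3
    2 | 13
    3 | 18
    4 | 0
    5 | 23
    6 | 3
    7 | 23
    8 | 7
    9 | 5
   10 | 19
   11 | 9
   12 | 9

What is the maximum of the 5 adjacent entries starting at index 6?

23

Elements at indices 6..10: 3, 23, 7, 5, 19
max(3, 23, 7, 5, 19) = 23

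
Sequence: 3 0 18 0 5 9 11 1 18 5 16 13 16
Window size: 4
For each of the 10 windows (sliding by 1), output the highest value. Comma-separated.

(3, 0, 18, 0) → max 18
(0, 18, 0, 5) → max 18
(18, 0, 5, 9) → max 18
(0, 5, 9, 11) → max 11
(5, 9, 11, 1) → max 11
(9, 11, 1, 18) → max 18
(11, 1, 18, 5) → max 18
(1, 18, 5, 16) → max 18
(18, 5, 16, 13) → max 18
(5, 16, 13, 16) → max 16

18, 18, 18, 11, 11, 18, 18, 18, 18, 16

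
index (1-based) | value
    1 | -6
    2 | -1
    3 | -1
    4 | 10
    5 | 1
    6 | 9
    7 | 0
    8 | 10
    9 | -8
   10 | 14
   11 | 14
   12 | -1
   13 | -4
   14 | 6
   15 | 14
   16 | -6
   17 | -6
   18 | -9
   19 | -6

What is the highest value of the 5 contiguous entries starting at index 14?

14

Elements at indices 14..18: 6, 14, -6, -6, -9
max(6, 14, -6, -6, -9) = 14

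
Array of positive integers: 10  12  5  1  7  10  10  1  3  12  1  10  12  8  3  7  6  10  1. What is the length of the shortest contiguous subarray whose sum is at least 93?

13

Extend right; whenever the sum reaches 93, record the length and shrink from the left:
add 10: running sum 10 < 93
add 12: running sum 22 < 93
add 5: running sum 27 < 93
add 1: running sum 28 < 93
add 7: running sum 35 < 93
add 10: running sum 45 < 93
add 10: running sum 55 < 93
add 1: running sum 56 < 93
add 3: running sum 59 < 93
add 12: running sum 71 < 93
add 1: running sum 72 < 93
add 10: running sum 82 < 93
end 12: [10, 12, 5, 1, 7, 10, 10, 1, 3, 12, 1, 10, 12] sum 94, len 13
end 13: [10, 12, 5, 1, 7, 10, 10, 1, 3, 12, 1, 10, 12, 8] sum 102, len 14
end 14: [12, 5, 1, 7, 10, 10, 1, 3, 12, 1, 10, 12, 8, 3] sum 95, len 14
end 15: [12, 5, 1, 7, 10, 10, 1, 3, 12, 1, 10, 12, 8, 3, 7] sum 102, len 15
end 16: [5, 1, 7, 10, 10, 1, 3, 12, 1, 10, 12, 8, 3, 7, 6] sum 96, len 15
end 17: [10, 10, 1, 3, 12, 1, 10, 12, 8, 3, 7, 6, 10] sum 93, len 13
end 18: [10, 10, 1, 3, 12, 1, 10, 12, 8, 3, 7, 6, 10, 1] sum 94, len 14
Shortest qualifying length: 13.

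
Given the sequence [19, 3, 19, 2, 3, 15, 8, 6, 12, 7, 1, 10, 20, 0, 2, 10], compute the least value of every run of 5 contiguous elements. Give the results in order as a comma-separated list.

Sliding a size-5 window across the 16 values:
(19, 3, 19, 2, 3) → min 2
(3, 19, 2, 3, 15) → min 2
(19, 2, 3, 15, 8) → min 2
(2, 3, 15, 8, 6) → min 2
(3, 15, 8, 6, 12) → min 3
(15, 8, 6, 12, 7) → min 6
(8, 6, 12, 7, 1) → min 1
(6, 12, 7, 1, 10) → min 1
(12, 7, 1, 10, 20) → min 1
(7, 1, 10, 20, 0) → min 0
(1, 10, 20, 0, 2) → min 0
(10, 20, 0, 2, 10) → min 0

2, 2, 2, 2, 3, 6, 1, 1, 1, 0, 0, 0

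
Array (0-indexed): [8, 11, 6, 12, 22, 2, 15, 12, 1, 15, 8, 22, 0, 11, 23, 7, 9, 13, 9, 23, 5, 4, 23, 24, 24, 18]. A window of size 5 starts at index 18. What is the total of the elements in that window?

Elements at indices 18..22: 9, 23, 5, 4, 23
sum(9, 23, 5, 4, 23) = 64

64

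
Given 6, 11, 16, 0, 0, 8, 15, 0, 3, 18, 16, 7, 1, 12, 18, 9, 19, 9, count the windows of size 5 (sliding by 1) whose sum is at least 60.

[6, 11, 16, 0, 0] → sum 33
[11, 16, 0, 0, 8] → sum 35
[16, 0, 0, 8, 15] → sum 39
[0, 0, 8, 15, 0] → sum 23
[0, 8, 15, 0, 3] → sum 26
[8, 15, 0, 3, 18] → sum 44
[15, 0, 3, 18, 16] → sum 52
[0, 3, 18, 16, 7] → sum 44
[3, 18, 16, 7, 1] → sum 45
[18, 16, 7, 1, 12] → sum 54
[16, 7, 1, 12, 18] → sum 54
[7, 1, 12, 18, 9] → sum 47
[1, 12, 18, 9, 19] → sum 59
[12, 18, 9, 19, 9] → sum 67  ≥ 60 ✓
1 window satisfy the condition.

1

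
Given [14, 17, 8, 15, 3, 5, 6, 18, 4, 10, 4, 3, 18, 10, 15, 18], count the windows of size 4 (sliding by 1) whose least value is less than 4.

8

(14, 17, 8, 15) → min 8
(17, 8, 15, 3) → min 3  < 4 ✓
(8, 15, 3, 5) → min 3  < 4 ✓
(15, 3, 5, 6) → min 3  < 4 ✓
(3, 5, 6, 18) → min 3  < 4 ✓
(5, 6, 18, 4) → min 4
(6, 18, 4, 10) → min 4
(18, 4, 10, 4) → min 4
(4, 10, 4, 3) → min 3  < 4 ✓
(10, 4, 3, 18) → min 3  < 4 ✓
(4, 3, 18, 10) → min 3  < 4 ✓
(3, 18, 10, 15) → min 3  < 4 ✓
(18, 10, 15, 18) → min 10
8 windows satisfy the condition.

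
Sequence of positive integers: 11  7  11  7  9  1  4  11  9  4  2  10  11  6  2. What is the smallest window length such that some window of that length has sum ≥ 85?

12

add 11: running sum 11 < 85
add 7: running sum 18 < 85
add 11: running sum 29 < 85
add 7: running sum 36 < 85
add 9: running sum 45 < 85
add 1: running sum 46 < 85
add 4: running sum 50 < 85
add 11: running sum 61 < 85
add 9: running sum 70 < 85
add 4: running sum 74 < 85
add 2: running sum 76 < 85
end 11: [11, 7, 11, 7, 9, 1, 4, 11, 9, 4, 2, 10] sum 86, len 12
end 12: [7, 11, 7, 9, 1, 4, 11, 9, 4, 2, 10, 11] sum 86, len 12
end 13: [11, 7, 9, 1, 4, 11, 9, 4, 2, 10, 11, 6] sum 85, len 12
end 14: [11, 7, 9, 1, 4, 11, 9, 4, 2, 10, 11, 6, 2] sum 87, len 13
Shortest qualifying length: 12.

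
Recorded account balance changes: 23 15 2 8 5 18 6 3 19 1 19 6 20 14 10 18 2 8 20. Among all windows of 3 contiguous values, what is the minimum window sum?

23 15 2 → sum 40
15 2 8 → sum 25
2 8 5 → sum 15
8 5 18 → sum 31
5 18 6 → sum 29
18 6 3 → sum 27
6 3 19 → sum 28
3 19 1 → sum 23
19 1 19 → sum 39
1 19 6 → sum 26
19 6 20 → sum 45
6 20 14 → sum 40
20 14 10 → sum 44
14 10 18 → sum 42
10 18 2 → sum 30
18 2 8 → sum 28
2 8 20 → sum 30
Minimum of these is 15.

15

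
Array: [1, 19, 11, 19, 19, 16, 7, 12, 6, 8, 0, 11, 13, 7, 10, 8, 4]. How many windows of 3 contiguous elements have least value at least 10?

3

[1, 19, 11] → min 1
[19, 11, 19] → min 11  ≥ 10 ✓
[11, 19, 19] → min 11  ≥ 10 ✓
[19, 19, 16] → min 16  ≥ 10 ✓
[19, 16, 7] → min 7
[16, 7, 12] → min 7
[7, 12, 6] → min 6
[12, 6, 8] → min 6
[6, 8, 0] → min 0
[8, 0, 11] → min 0
[0, 11, 13] → min 0
[11, 13, 7] → min 7
[13, 7, 10] → min 7
[7, 10, 8] → min 7
[10, 8, 4] → min 4
3 windows satisfy the condition.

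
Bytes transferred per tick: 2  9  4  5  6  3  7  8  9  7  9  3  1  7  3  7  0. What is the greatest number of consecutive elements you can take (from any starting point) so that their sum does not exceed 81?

15

→ 2: sum 2, len 1
→ 9: sum 11, len 2
→ 4: sum 15, len 3
→ 5: sum 20, len 4
→ 6: sum 26, len 5
→ 3: sum 29, len 6
→ 7: sum 36, len 7
→ 8: sum 44, len 8
→ 9: sum 53, len 9
→ 7: sum 60, len 10
→ 9: sum 69, len 11
→ 3: sum 72, len 12
→ 1: sum 73, len 13
→ 7: sum 80, len 14
→ 3 (dropped 2): sum 81, len 14
→ 7 (dropped 9): sum 79, len 14
→ 0: sum 79, len 15
Longest length seen: 15.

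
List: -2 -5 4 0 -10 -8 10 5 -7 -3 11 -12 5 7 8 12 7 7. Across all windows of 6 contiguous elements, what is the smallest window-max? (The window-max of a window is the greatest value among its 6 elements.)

(-2, -5, 4, 0, -10, -8) → max 4
(-5, 4, 0, -10, -8, 10) → max 10
(4, 0, -10, -8, 10, 5) → max 10
(0, -10, -8, 10, 5, -7) → max 10
(-10, -8, 10, 5, -7, -3) → max 10
(-8, 10, 5, -7, -3, 11) → max 11
(10, 5, -7, -3, 11, -12) → max 11
(5, -7, -3, 11, -12, 5) → max 11
(-7, -3, 11, -12, 5, 7) → max 11
(-3, 11, -12, 5, 7, 8) → max 11
(11, -12, 5, 7, 8, 12) → max 12
(-12, 5, 7, 8, 12, 7) → max 12
(5, 7, 8, 12, 7, 7) → max 12
Smallest of these is 4.

4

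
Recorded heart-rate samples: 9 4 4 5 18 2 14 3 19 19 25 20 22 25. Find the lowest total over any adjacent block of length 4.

22

(9, 4, 4, 5) → sum 22
(4, 4, 5, 18) → sum 31
(4, 5, 18, 2) → sum 29
(5, 18, 2, 14) → sum 39
(18, 2, 14, 3) → sum 37
(2, 14, 3, 19) → sum 38
(14, 3, 19, 19) → sum 55
(3, 19, 19, 25) → sum 66
(19, 19, 25, 20) → sum 83
(19, 25, 20, 22) → sum 86
(25, 20, 22, 25) → sum 92
Lowest of these is 22.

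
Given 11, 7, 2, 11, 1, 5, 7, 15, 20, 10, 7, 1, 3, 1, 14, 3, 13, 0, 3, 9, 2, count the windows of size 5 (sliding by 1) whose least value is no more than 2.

15

[11, 7, 2, 11, 1] → min 1  ≤ 2 ✓
[7, 2, 11, 1, 5] → min 1  ≤ 2 ✓
[2, 11, 1, 5, 7] → min 1  ≤ 2 ✓
[11, 1, 5, 7, 15] → min 1  ≤ 2 ✓
[1, 5, 7, 15, 20] → min 1  ≤ 2 ✓
[5, 7, 15, 20, 10] → min 5
[7, 15, 20, 10, 7] → min 7
[15, 20, 10, 7, 1] → min 1  ≤ 2 ✓
[20, 10, 7, 1, 3] → min 1  ≤ 2 ✓
[10, 7, 1, 3, 1] → min 1  ≤ 2 ✓
[7, 1, 3, 1, 14] → min 1  ≤ 2 ✓
[1, 3, 1, 14, 3] → min 1  ≤ 2 ✓
[3, 1, 14, 3, 13] → min 1  ≤ 2 ✓
[1, 14, 3, 13, 0] → min 0  ≤ 2 ✓
[14, 3, 13, 0, 3] → min 0  ≤ 2 ✓
[3, 13, 0, 3, 9] → min 0  ≤ 2 ✓
[13, 0, 3, 9, 2] → min 0  ≤ 2 ✓
15 windows satisfy the condition.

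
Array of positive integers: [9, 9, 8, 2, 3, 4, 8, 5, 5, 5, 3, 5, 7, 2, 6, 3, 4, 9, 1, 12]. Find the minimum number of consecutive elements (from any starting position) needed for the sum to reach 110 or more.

Extend right; whenever the sum reaches 110, record the length and shrink from the left:
add 9: running sum 9 < 110
add 9: running sum 18 < 110
add 8: running sum 26 < 110
add 2: running sum 28 < 110
add 3: running sum 31 < 110
add 4: running sum 35 < 110
add 8: running sum 43 < 110
add 5: running sum 48 < 110
add 5: running sum 53 < 110
add 5: running sum 58 < 110
add 3: running sum 61 < 110
add 5: running sum 66 < 110
add 7: running sum 73 < 110
add 2: running sum 75 < 110
add 6: running sum 81 < 110
add 3: running sum 84 < 110
add 4: running sum 88 < 110
add 9: running sum 97 < 110
add 1: running sum 98 < 110
end 19: [9, 9, 8, 2, 3, 4, 8, 5, 5, 5, 3, 5, 7, 2, 6, 3, 4, 9, 1, 12] sum 110, len 20
Shortest qualifying length: 20.

20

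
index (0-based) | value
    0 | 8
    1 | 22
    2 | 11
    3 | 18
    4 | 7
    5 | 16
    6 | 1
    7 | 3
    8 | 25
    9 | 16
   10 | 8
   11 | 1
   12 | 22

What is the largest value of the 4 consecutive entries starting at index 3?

18

Elements at indices 3..6: 18, 7, 16, 1
max(18, 7, 16, 1) = 18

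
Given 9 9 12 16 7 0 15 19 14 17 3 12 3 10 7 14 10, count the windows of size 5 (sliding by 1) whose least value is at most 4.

9 9 12 16 7 → min 7
9 12 16 7 0 → min 0  ≤ 4 ✓
12 16 7 0 15 → min 0  ≤ 4 ✓
16 7 0 15 19 → min 0  ≤ 4 ✓
7 0 15 19 14 → min 0  ≤ 4 ✓
0 15 19 14 17 → min 0  ≤ 4 ✓
15 19 14 17 3 → min 3  ≤ 4 ✓
19 14 17 3 12 → min 3  ≤ 4 ✓
14 17 3 12 3 → min 3  ≤ 4 ✓
17 3 12 3 10 → min 3  ≤ 4 ✓
3 12 3 10 7 → min 3  ≤ 4 ✓
12 3 10 7 14 → min 3  ≤ 4 ✓
3 10 7 14 10 → min 3  ≤ 4 ✓
12 windows satisfy the condition.

12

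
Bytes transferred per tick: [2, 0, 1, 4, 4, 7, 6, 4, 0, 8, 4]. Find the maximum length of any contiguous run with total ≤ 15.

→ 2: sum 2, len 1
→ 0: sum 2, len 2
→ 1: sum 3, len 3
→ 4: sum 7, len 4
→ 4: sum 11, len 5
→ 7 (dropped 2, 0, 1): sum 15, len 3
→ 6 (dropped 4, 4): sum 13, len 2
→ 4 (dropped 7): sum 10, len 2
→ 0: sum 10, len 3
→ 8 (dropped 6): sum 12, len 3
→ 4 (dropped 4): sum 12, len 3
Longest length seen: 5.

5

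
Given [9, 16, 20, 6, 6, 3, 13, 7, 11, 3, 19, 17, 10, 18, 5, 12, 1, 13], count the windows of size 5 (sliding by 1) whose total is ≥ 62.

3

[9, 16, 20, 6, 6] → sum 57
[16, 20, 6, 6, 3] → sum 51
[20, 6, 6, 3, 13] → sum 48
[6, 6, 3, 13, 7] → sum 35
[6, 3, 13, 7, 11] → sum 40
[3, 13, 7, 11, 3] → sum 37
[13, 7, 11, 3, 19] → sum 53
[7, 11, 3, 19, 17] → sum 57
[11, 3, 19, 17, 10] → sum 60
[3, 19, 17, 10, 18] → sum 67  ≥ 62 ✓
[19, 17, 10, 18, 5] → sum 69  ≥ 62 ✓
[17, 10, 18, 5, 12] → sum 62  ≥ 62 ✓
[10, 18, 5, 12, 1] → sum 46
[18, 5, 12, 1, 13] → sum 49
3 windows satisfy the condition.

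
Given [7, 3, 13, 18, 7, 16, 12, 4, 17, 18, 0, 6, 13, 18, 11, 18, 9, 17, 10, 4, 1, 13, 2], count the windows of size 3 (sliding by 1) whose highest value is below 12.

1

[7, 3, 13] → max 13
[3, 13, 18] → max 18
[13, 18, 7] → max 18
[18, 7, 16] → max 18
[7, 16, 12] → max 16
[16, 12, 4] → max 16
[12, 4, 17] → max 17
[4, 17, 18] → max 18
[17, 18, 0] → max 18
[18, 0, 6] → max 18
[0, 6, 13] → max 13
[6, 13, 18] → max 18
[13, 18, 11] → max 18
[18, 11, 18] → max 18
[11, 18, 9] → max 18
[18, 9, 17] → max 18
[9, 17, 10] → max 17
[17, 10, 4] → max 17
[10, 4, 1] → max 10  < 12 ✓
[4, 1, 13] → max 13
[1, 13, 2] → max 13
1 window satisfy the condition.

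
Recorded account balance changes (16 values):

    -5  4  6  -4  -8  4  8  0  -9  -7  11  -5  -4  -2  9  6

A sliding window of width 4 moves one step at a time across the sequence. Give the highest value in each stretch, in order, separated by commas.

[-5, 4, 6, -4] → max 6
[4, 6, -4, -8] → max 6
[6, -4, -8, 4] → max 6
[-4, -8, 4, 8] → max 8
[-8, 4, 8, 0] → max 8
[4, 8, 0, -9] → max 8
[8, 0, -9, -7] → max 8
[0, -9, -7, 11] → max 11
[-9, -7, 11, -5] → max 11
[-7, 11, -5, -4] → max 11
[11, -5, -4, -2] → max 11
[-5, -4, -2, 9] → max 9
[-4, -2, 9, 6] → max 9

6, 6, 6, 8, 8, 8, 8, 11, 11, 11, 11, 9, 9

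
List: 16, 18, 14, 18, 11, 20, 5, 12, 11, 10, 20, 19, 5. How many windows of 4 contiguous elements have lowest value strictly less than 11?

[16, 18, 14, 18] → min 14
[18, 14, 18, 11] → min 11
[14, 18, 11, 20] → min 11
[18, 11, 20, 5] → min 5  < 11 ✓
[11, 20, 5, 12] → min 5  < 11 ✓
[20, 5, 12, 11] → min 5  < 11 ✓
[5, 12, 11, 10] → min 5  < 11 ✓
[12, 11, 10, 20] → min 10  < 11 ✓
[11, 10, 20, 19] → min 10  < 11 ✓
[10, 20, 19, 5] → min 5  < 11 ✓
7 windows satisfy the condition.

7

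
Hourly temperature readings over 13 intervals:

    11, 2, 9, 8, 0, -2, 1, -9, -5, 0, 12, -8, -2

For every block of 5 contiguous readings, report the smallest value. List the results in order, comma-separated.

(11, 2, 9, 8, 0) → min 0
(2, 9, 8, 0, -2) → min -2
(9, 8, 0, -2, 1) → min -2
(8, 0, -2, 1, -9) → min -9
(0, -2, 1, -9, -5) → min -9
(-2, 1, -9, -5, 0) → min -9
(1, -9, -5, 0, 12) → min -9
(-9, -5, 0, 12, -8) → min -9
(-5, 0, 12, -8, -2) → min -8

0, -2, -2, -9, -9, -9, -9, -9, -8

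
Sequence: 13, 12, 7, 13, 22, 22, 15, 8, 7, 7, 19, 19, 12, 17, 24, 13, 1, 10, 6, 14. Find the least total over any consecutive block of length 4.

30

[13, 12, 7, 13] → sum 45
[12, 7, 13, 22] → sum 54
[7, 13, 22, 22] → sum 64
[13, 22, 22, 15] → sum 72
[22, 22, 15, 8] → sum 67
[22, 15, 8, 7] → sum 52
[15, 8, 7, 7] → sum 37
[8, 7, 7, 19] → sum 41
[7, 7, 19, 19] → sum 52
[7, 19, 19, 12] → sum 57
[19, 19, 12, 17] → sum 67
[19, 12, 17, 24] → sum 72
[12, 17, 24, 13] → sum 66
[17, 24, 13, 1] → sum 55
[24, 13, 1, 10] → sum 48
[13, 1, 10, 6] → sum 30
[1, 10, 6, 14] → sum 31
Least of these is 30.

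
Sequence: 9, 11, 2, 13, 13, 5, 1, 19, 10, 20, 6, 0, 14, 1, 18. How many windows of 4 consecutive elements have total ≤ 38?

[9, 11, 2, 13] → sum 35  ≤ 38 ✓
[11, 2, 13, 13] → sum 39
[2, 13, 13, 5] → sum 33  ≤ 38 ✓
[13, 13, 5, 1] → sum 32  ≤ 38 ✓
[13, 5, 1, 19] → sum 38  ≤ 38 ✓
[5, 1, 19, 10] → sum 35  ≤ 38 ✓
[1, 19, 10, 20] → sum 50
[19, 10, 20, 6] → sum 55
[10, 20, 6, 0] → sum 36  ≤ 38 ✓
[20, 6, 0, 14] → sum 40
[6, 0, 14, 1] → sum 21  ≤ 38 ✓
[0, 14, 1, 18] → sum 33  ≤ 38 ✓
8 windows satisfy the condition.

8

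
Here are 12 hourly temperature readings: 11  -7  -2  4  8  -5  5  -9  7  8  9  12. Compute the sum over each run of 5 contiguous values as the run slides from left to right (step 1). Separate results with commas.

14, -2, 10, 3, 6, 6, 20, 27

(11, -7, -2, 4, 8) → sum 14
(-7, -2, 4, 8, -5) → sum -2
(-2, 4, 8, -5, 5) → sum 10
(4, 8, -5, 5, -9) → sum 3
(8, -5, 5, -9, 7) → sum 6
(-5, 5, -9, 7, 8) → sum 6
(5, -9, 7, 8, 9) → sum 20
(-9, 7, 8, 9, 12) → sum 27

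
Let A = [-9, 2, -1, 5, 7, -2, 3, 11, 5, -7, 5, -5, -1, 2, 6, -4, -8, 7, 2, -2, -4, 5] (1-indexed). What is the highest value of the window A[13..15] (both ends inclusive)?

Elements at indices 13..15: -1, 2, 6
max(-1, 2, 6) = 6

6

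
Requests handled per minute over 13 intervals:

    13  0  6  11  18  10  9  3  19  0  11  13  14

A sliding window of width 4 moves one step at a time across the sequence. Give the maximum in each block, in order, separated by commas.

[13, 0, 6, 11] → max 13
[0, 6, 11, 18] → max 18
[6, 11, 18, 10] → max 18
[11, 18, 10, 9] → max 18
[18, 10, 9, 3] → max 18
[10, 9, 3, 19] → max 19
[9, 3, 19, 0] → max 19
[3, 19, 0, 11] → max 19
[19, 0, 11, 13] → max 19
[0, 11, 13, 14] → max 14

13, 18, 18, 18, 18, 19, 19, 19, 19, 14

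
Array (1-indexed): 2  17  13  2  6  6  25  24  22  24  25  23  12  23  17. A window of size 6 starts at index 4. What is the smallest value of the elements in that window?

2

Elements at indices 4..9: 2, 6, 6, 25, 24, 22
min(2, 6, 6, 25, 24, 22) = 2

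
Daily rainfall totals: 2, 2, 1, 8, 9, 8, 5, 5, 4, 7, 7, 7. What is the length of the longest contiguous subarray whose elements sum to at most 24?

5

add 2: [2] sum 2, len 1
add 2: [2, 2] sum 4, len 2
add 1: [2, 2, 1] sum 5, len 3
add 8: [2, 2, 1, 8] sum 13, len 4
add 9: [2, 2, 1, 8, 9] sum 22, len 5
add 8: [9, 8] sum 17, len 2
add 5: [9, 8, 5] sum 22, len 3
add 5: [8, 5, 5] sum 18, len 3
add 4: [8, 5, 5, 4] sum 22, len 4
add 7: [5, 5, 4, 7] sum 21, len 4
add 7: [5, 4, 7, 7] sum 23, len 4
add 7: [7, 7, 7] sum 21, len 3
Longest length seen: 5.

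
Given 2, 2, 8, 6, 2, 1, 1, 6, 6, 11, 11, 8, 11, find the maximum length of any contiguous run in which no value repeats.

[2] len 1
[2] len 1
[2, 8] len 2
[2, 8, 6] len 3
[8, 6, 2] len 3
[8, 6, 2, 1] len 4
[1] len 1
[1, 6] len 2
[6] len 1
[6, 11] len 2
[11] len 1
[11, 8] len 2
[8, 11] len 2
Longest all-distinct length: 4.

4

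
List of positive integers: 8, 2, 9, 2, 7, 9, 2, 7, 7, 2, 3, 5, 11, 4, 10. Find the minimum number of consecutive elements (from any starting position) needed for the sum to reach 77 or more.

13

add 8: running sum 8 < 77
add 2: running sum 10 < 77
add 9: running sum 19 < 77
add 2: running sum 21 < 77
add 7: running sum 28 < 77
add 9: running sum 37 < 77
add 2: running sum 39 < 77
add 7: running sum 46 < 77
add 7: running sum 53 < 77
add 2: running sum 55 < 77
add 3: running sum 58 < 77
add 5: running sum 63 < 77
add 11: running sum 74 < 77
add 4: shortest ending here [8, 2, 9, 2, 7, 9, 2, 7, 7, 2, 3, 5, 11, 4] sum 78, len 14
add 10: shortest ending here [9, 2, 7, 9, 2, 7, 7, 2, 3, 5, 11, 4, 10] sum 78, len 13
Shortest qualifying length: 13.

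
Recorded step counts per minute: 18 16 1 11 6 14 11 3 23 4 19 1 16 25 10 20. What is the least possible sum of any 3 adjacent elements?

18

18 16 1 → sum 35
16 1 11 → sum 28
1 11 6 → sum 18
11 6 14 → sum 31
6 14 11 → sum 31
14 11 3 → sum 28
11 3 23 → sum 37
3 23 4 → sum 30
23 4 19 → sum 46
4 19 1 → sum 24
19 1 16 → sum 36
1 16 25 → sum 42
16 25 10 → sum 51
25 10 20 → sum 55
Least of these is 18.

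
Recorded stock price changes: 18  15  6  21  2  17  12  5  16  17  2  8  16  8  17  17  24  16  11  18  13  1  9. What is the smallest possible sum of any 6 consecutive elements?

60

[18, 15, 6, 21, 2, 17] → sum 79
[15, 6, 21, 2, 17, 12] → sum 73
[6, 21, 2, 17, 12, 5] → sum 63
[21, 2, 17, 12, 5, 16] → sum 73
[2, 17, 12, 5, 16, 17] → sum 69
[17, 12, 5, 16, 17, 2] → sum 69
[12, 5, 16, 17, 2, 8] → sum 60
[5, 16, 17, 2, 8, 16] → sum 64
[16, 17, 2, 8, 16, 8] → sum 67
[17, 2, 8, 16, 8, 17] → sum 68
[2, 8, 16, 8, 17, 17] → sum 68
[8, 16, 8, 17, 17, 24] → sum 90
[16, 8, 17, 17, 24, 16] → sum 98
[8, 17, 17, 24, 16, 11] → sum 93
[17, 17, 24, 16, 11, 18] → sum 103
[17, 24, 16, 11, 18, 13] → sum 99
[24, 16, 11, 18, 13, 1] → sum 83
[16, 11, 18, 13, 1, 9] → sum 68
Smallest of these is 60.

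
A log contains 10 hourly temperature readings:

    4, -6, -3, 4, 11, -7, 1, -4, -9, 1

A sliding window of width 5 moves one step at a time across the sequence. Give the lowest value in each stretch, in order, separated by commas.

4 -6 -3 4 11 → min -6
-6 -3 4 11 -7 → min -7
-3 4 11 -7 1 → min -7
4 11 -7 1 -4 → min -7
11 -7 1 -4 -9 → min -9
-7 1 -4 -9 1 → min -9

-6, -7, -7, -7, -9, -9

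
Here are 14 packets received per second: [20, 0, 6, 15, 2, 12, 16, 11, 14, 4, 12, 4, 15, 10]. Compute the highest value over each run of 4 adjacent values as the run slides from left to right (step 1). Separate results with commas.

Sliding a size-4 window across the 14 values:
20 0 6 15 → max 20
0 6 15 2 → max 15
6 15 2 12 → max 15
15 2 12 16 → max 16
2 12 16 11 → max 16
12 16 11 14 → max 16
16 11 14 4 → max 16
11 14 4 12 → max 14
14 4 12 4 → max 14
4 12 4 15 → max 15
12 4 15 10 → max 15

20, 15, 15, 16, 16, 16, 16, 14, 14, 15, 15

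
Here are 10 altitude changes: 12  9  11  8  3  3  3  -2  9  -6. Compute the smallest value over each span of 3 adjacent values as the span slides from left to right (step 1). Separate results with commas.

[12, 9, 11] → min 9
[9, 11, 8] → min 8
[11, 8, 3] → min 3
[8, 3, 3] → min 3
[3, 3, 3] → min 3
[3, 3, -2] → min -2
[3, -2, 9] → min -2
[-2, 9, -6] → min -6

9, 8, 3, 3, 3, -2, -2, -6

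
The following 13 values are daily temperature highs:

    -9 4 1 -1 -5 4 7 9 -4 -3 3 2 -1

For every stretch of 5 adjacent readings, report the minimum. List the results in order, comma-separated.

-9, -5, -5, -5, -5, -4, -4, -4, -4

-9 4 1 -1 -5 → min -9
4 1 -1 -5 4 → min -5
1 -1 -5 4 7 → min -5
-1 -5 4 7 9 → min -5
-5 4 7 9 -4 → min -5
4 7 9 -4 -3 → min -4
7 9 -4 -3 3 → min -4
9 -4 -3 3 2 → min -4
-4 -3 3 2 -1 → min -4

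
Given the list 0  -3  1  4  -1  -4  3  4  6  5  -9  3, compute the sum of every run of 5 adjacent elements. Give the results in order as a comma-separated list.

0 -3 1 4 -1 → sum 1
-3 1 4 -1 -4 → sum -3
1 4 -1 -4 3 → sum 3
4 -1 -4 3 4 → sum 6
-1 -4 3 4 6 → sum 8
-4 3 4 6 5 → sum 14
3 4 6 5 -9 → sum 9
4 6 5 -9 3 → sum 9

1, -3, 3, 6, 8, 14, 9, 9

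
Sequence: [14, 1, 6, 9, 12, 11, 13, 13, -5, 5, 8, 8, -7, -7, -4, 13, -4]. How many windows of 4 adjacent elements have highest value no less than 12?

10

[14, 1, 6, 9] → max 14  ≥ 12 ✓
[1, 6, 9, 12] → max 12  ≥ 12 ✓
[6, 9, 12, 11] → max 12  ≥ 12 ✓
[9, 12, 11, 13] → max 13  ≥ 12 ✓
[12, 11, 13, 13] → max 13  ≥ 12 ✓
[11, 13, 13, -5] → max 13  ≥ 12 ✓
[13, 13, -5, 5] → max 13  ≥ 12 ✓
[13, -5, 5, 8] → max 13  ≥ 12 ✓
[-5, 5, 8, 8] → max 8
[5, 8, 8, -7] → max 8
[8, 8, -7, -7] → max 8
[8, -7, -7, -4] → max 8
[-7, -7, -4, 13] → max 13  ≥ 12 ✓
[-7, -4, 13, -4] → max 13  ≥ 12 ✓
10 windows satisfy the condition.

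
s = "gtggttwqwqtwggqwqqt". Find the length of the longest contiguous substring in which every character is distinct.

add g: [g] len 1
add t: [g, t] len 2
add g (repeat g, move left end past it): [t, g] len 2
add g (repeat g, move left end past it): [g] len 1
add t: [g, t] len 2
add t (repeat t, move left end past it): [t] len 1
add w: [t, w] len 2
add q: [t, w, q] len 3
add w (repeat w, move left end past it): [q, w] len 2
add q (repeat q, move left end past it): [w, q] len 2
add t: [w, q, t] len 3
add w (repeat w, move left end past it): [q, t, w] len 3
add g: [q, t, w, g] len 4
add g (repeat g, move left end past it): [g] len 1
add q: [g, q] len 2
add w: [g, q, w] len 3
add q (repeat q, move left end past it): [w, q] len 2
add q (repeat q, move left end past it): [q] len 1
add t: [q, t] len 2
Longest all-distinct length: 4.

4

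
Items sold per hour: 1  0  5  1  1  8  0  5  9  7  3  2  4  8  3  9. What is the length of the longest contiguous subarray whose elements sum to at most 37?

10

add 1: [1] sum 1, len 1
add 0: [1, 0] sum 1, len 2
add 5: [1, 0, 5] sum 6, len 3
add 1: [1, 0, 5, 1] sum 7, len 4
add 1: [1, 0, 5, 1, 1] sum 8, len 5
add 8: [1, 0, 5, 1, 1, 8] sum 16, len 6
add 0: [1, 0, 5, 1, 1, 8, 0] sum 16, len 7
add 5: [1, 0, 5, 1, 1, 8, 0, 5] sum 21, len 8
add 9: [1, 0, 5, 1, 1, 8, 0, 5, 9] sum 30, len 9
add 7: [1, 0, 5, 1, 1, 8, 0, 5, 9, 7] sum 37, len 10
add 3: [1, 1, 8, 0, 5, 9, 7, 3] sum 34, len 8
add 2: [1, 1, 8, 0, 5, 9, 7, 3, 2] sum 36, len 9
add 4: [0, 5, 9, 7, 3, 2, 4] sum 30, len 7
add 8: [9, 7, 3, 2, 4, 8] sum 33, len 6
add 3: [9, 7, 3, 2, 4, 8, 3] sum 36, len 7
add 9: [7, 3, 2, 4, 8, 3, 9] sum 36, len 7
Longest length seen: 10.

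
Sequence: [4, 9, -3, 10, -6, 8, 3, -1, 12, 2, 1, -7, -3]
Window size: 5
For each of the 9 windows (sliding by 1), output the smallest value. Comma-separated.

-6, -6, -6, -6, -6, -1, -1, -7, -7

(4, 9, -3, 10, -6) → min -6
(9, -3, 10, -6, 8) → min -6
(-3, 10, -6, 8, 3) → min -6
(10, -6, 8, 3, -1) → min -6
(-6, 8, 3, -1, 12) → min -6
(8, 3, -1, 12, 2) → min -1
(3, -1, 12, 2, 1) → min -1
(-1, 12, 2, 1, -7) → min -7
(12, 2, 1, -7, -3) → min -7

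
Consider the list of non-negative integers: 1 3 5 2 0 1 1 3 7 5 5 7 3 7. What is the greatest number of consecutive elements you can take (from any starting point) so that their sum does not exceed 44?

13

Extend to the right; shrink from the left whenever the sum exceeds 44:
add 1: [1] sum 1, len 1
add 3: [1, 3] sum 4, len 2
add 5: [1, 3, 5] sum 9, len 3
add 2: [1, 3, 5, 2] sum 11, len 4
add 0: [1, 3, 5, 2, 0] sum 11, len 5
add 1: [1, 3, 5, 2, 0, 1] sum 12, len 6
add 1: [1, 3, 5, 2, 0, 1, 1] sum 13, len 7
add 3: [1, 3, 5, 2, 0, 1, 1, 3] sum 16, len 8
add 7: [1, 3, 5, 2, 0, 1, 1, 3, 7] sum 23, len 9
add 5: [1, 3, 5, 2, 0, 1, 1, 3, 7, 5] sum 28, len 10
add 5: [1, 3, 5, 2, 0, 1, 1, 3, 7, 5, 5] sum 33, len 11
add 7: [1, 3, 5, 2, 0, 1, 1, 3, 7, 5, 5, 7] sum 40, len 12
add 3: [1, 3, 5, 2, 0, 1, 1, 3, 7, 5, 5, 7, 3] sum 43, len 13
add 7: [2, 0, 1, 1, 3, 7, 5, 5, 7, 3, 7] sum 41, len 11
Longest length seen: 13.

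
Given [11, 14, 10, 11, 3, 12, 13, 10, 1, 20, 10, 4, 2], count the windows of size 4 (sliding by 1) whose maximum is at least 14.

(11, 14, 10, 11) → max 14  ≥ 14 ✓
(14, 10, 11, 3) → max 14  ≥ 14 ✓
(10, 11, 3, 12) → max 12
(11, 3, 12, 13) → max 13
(3, 12, 13, 10) → max 13
(12, 13, 10, 1) → max 13
(13, 10, 1, 20) → max 20  ≥ 14 ✓
(10, 1, 20, 10) → max 20  ≥ 14 ✓
(1, 20, 10, 4) → max 20  ≥ 14 ✓
(20, 10, 4, 2) → max 20  ≥ 14 ✓
6 windows satisfy the condition.

6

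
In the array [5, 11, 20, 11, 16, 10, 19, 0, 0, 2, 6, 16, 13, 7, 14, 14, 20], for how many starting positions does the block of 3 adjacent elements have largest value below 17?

(5, 11, 20) → max 20
(11, 20, 11) → max 20
(20, 11, 16) → max 20
(11, 16, 10) → max 16  < 17 ✓
(16, 10, 19) → max 19
(10, 19, 0) → max 19
(19, 0, 0) → max 19
(0, 0, 2) → max 2  < 17 ✓
(0, 2, 6) → max 6  < 17 ✓
(2, 6, 16) → max 16  < 17 ✓
(6, 16, 13) → max 16  < 17 ✓
(16, 13, 7) → max 16  < 17 ✓
(13, 7, 14) → max 14  < 17 ✓
(7, 14, 14) → max 14  < 17 ✓
(14, 14, 20) → max 20
8 windows satisfy the condition.

8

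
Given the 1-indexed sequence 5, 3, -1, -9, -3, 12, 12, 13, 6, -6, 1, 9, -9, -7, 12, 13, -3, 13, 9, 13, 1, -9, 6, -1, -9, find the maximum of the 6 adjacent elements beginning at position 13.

13

Elements at indices 13..18: -9, -7, 12, 13, -3, 13
max(-9, -7, 12, 13, -3, 13) = 13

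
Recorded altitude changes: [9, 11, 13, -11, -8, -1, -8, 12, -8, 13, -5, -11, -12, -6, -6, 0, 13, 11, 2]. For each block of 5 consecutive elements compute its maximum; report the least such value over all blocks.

Window maxs for each of the 15 positions:
9 11 13 -11 -8 → max 13
11 13 -11 -8 -1 → max 13
13 -11 -8 -1 -8 → max 13
-11 -8 -1 -8 12 → max 12
-8 -1 -8 12 -8 → max 12
-1 -8 12 -8 13 → max 13
-8 12 -8 13 -5 → max 13
12 -8 13 -5 -11 → max 13
-8 13 -5 -11 -12 → max 13
13 -5 -11 -12 -6 → max 13
-5 -11 -12 -6 -6 → max -5
-11 -12 -6 -6 0 → max 0
-12 -6 -6 0 13 → max 13
-6 -6 0 13 11 → max 13
-6 0 13 11 2 → max 13
Least of these is -5.

-5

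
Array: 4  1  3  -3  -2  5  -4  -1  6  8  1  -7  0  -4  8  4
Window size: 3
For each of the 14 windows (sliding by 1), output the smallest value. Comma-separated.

1, -3, -3, -3, -4, -4, -4, -1, 1, -7, -7, -7, -4, -4

[4, 1, 3] → min 1
[1, 3, -3] → min -3
[3, -3, -2] → min -3
[-3, -2, 5] → min -3
[-2, 5, -4] → min -4
[5, -4, -1] → min -4
[-4, -1, 6] → min -4
[-1, 6, 8] → min -1
[6, 8, 1] → min 1
[8, 1, -7] → min -7
[1, -7, 0] → min -7
[-7, 0, -4] → min -7
[0, -4, 8] → min -4
[-4, 8, 4] → min -4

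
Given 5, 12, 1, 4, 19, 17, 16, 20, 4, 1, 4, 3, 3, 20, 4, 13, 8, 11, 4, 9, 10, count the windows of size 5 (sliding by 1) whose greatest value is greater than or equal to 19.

13

5 12 1 4 19 → max 19  ≥ 19 ✓
12 1 4 19 17 → max 19  ≥ 19 ✓
1 4 19 17 16 → max 19  ≥ 19 ✓
4 19 17 16 20 → max 20  ≥ 19 ✓
19 17 16 20 4 → max 20  ≥ 19 ✓
17 16 20 4 1 → max 20  ≥ 19 ✓
16 20 4 1 4 → max 20  ≥ 19 ✓
20 4 1 4 3 → max 20  ≥ 19 ✓
4 1 4 3 3 → max 4
1 4 3 3 20 → max 20  ≥ 19 ✓
4 3 3 20 4 → max 20  ≥ 19 ✓
3 3 20 4 13 → max 20  ≥ 19 ✓
3 20 4 13 8 → max 20  ≥ 19 ✓
20 4 13 8 11 → max 20  ≥ 19 ✓
4 13 8 11 4 → max 13
13 8 11 4 9 → max 13
8 11 4 9 10 → max 11
13 windows satisfy the condition.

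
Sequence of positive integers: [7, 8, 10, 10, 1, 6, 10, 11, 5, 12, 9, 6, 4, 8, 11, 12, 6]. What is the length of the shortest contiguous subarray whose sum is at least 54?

7

add 7: running sum 7 < 54
add 8: running sum 15 < 54
add 10: running sum 25 < 54
add 10: running sum 35 < 54
add 1: running sum 36 < 54
add 6: running sum 42 < 54
add 10: running sum 52 < 54
end 7: [8, 10, 10, 1, 6, 10, 11] sum 56, len 7
end 8: [8, 10, 10, 1, 6, 10, 11, 5] sum 61, len 8
end 9: [10, 1, 6, 10, 11, 5, 12] sum 55, len 7
end 10: [1, 6, 10, 11, 5, 12, 9] sum 54, len 7
end 11: [6, 10, 11, 5, 12, 9, 6] sum 59, len 7
end 12: [10, 11, 5, 12, 9, 6, 4] sum 57, len 7
end 13: [11, 5, 12, 9, 6, 4, 8] sum 55, len 7
end 14: [5, 12, 9, 6, 4, 8, 11] sum 55, len 7
end 15: [12, 9, 6, 4, 8, 11, 12] sum 62, len 7
end 16: [9, 6, 4, 8, 11, 12, 6] sum 56, len 7
Shortest qualifying length: 7.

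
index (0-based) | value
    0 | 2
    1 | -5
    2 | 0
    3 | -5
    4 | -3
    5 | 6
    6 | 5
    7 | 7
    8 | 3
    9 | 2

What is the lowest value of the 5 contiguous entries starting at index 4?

Elements at indices 4..8: -3, 6, 5, 7, 3
min(-3, 6, 5, 7, 3) = -3

-3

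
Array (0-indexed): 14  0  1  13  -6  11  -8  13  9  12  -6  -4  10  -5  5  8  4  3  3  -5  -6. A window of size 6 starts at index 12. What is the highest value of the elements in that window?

10

Elements at indices 12..17: 10, -5, 5, 8, 4, 3
max(10, -5, 5, 8, 4, 3) = 10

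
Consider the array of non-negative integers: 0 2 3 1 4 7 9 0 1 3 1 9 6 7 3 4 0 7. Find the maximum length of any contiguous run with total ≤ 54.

14

add 0: [0] sum 0, len 1
add 2: [0, 2] sum 2, len 2
add 3: [0, 2, 3] sum 5, len 3
add 1: [0, 2, 3, 1] sum 6, len 4
add 4: [0, 2, 3, 1, 4] sum 10, len 5
add 7: [0, 2, 3, 1, 4, 7] sum 17, len 6
add 9: [0, 2, 3, 1, 4, 7, 9] sum 26, len 7
add 0: [0, 2, 3, 1, 4, 7, 9, 0] sum 26, len 8
add 1: [0, 2, 3, 1, 4, 7, 9, 0, 1] sum 27, len 9
add 3: [0, 2, 3, 1, 4, 7, 9, 0, 1, 3] sum 30, len 10
add 1: [0, 2, 3, 1, 4, 7, 9, 0, 1, 3, 1] sum 31, len 11
add 9: [0, 2, 3, 1, 4, 7, 9, 0, 1, 3, 1, 9] sum 40, len 12
add 6: [0, 2, 3, 1, 4, 7, 9, 0, 1, 3, 1, 9, 6] sum 46, len 13
add 7: [0, 2, 3, 1, 4, 7, 9, 0, 1, 3, 1, 9, 6, 7] sum 53, len 14
add 3: [3, 1, 4, 7, 9, 0, 1, 3, 1, 9, 6, 7, 3] sum 54, len 13
add 4: [4, 7, 9, 0, 1, 3, 1, 9, 6, 7, 3, 4] sum 54, len 12
add 0: [4, 7, 9, 0, 1, 3, 1, 9, 6, 7, 3, 4, 0] sum 54, len 13
add 7: [9, 0, 1, 3, 1, 9, 6, 7, 3, 4, 0, 7] sum 50, len 12
Longest length seen: 14.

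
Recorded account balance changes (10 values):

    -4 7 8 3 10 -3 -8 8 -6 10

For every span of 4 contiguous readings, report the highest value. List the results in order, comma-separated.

8, 10, 10, 10, 10, 8, 10

[-4, 7, 8, 3] → max 8
[7, 8, 3, 10] → max 10
[8, 3, 10, -3] → max 10
[3, 10, -3, -8] → max 10
[10, -3, -8, 8] → max 10
[-3, -8, 8, -6] → max 8
[-8, 8, -6, 10] → max 10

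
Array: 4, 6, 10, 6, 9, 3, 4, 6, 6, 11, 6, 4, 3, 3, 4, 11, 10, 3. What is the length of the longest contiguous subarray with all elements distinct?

5

add 4: [4] len 1
add 6: [4, 6] len 2
add 10: [4, 6, 10] len 3
add 6 (repeat 6, move left end past it): [10, 6] len 2
add 9: [10, 6, 9] len 3
add 3: [10, 6, 9, 3] len 4
add 4: [10, 6, 9, 3, 4] len 5
add 6 (repeat 6, move left end past it): [9, 3, 4, 6] len 4
add 6 (repeat 6, move left end past it): [6] len 1
add 11: [6, 11] len 2
add 6 (repeat 6, move left end past it): [11, 6] len 2
add 4: [11, 6, 4] len 3
add 3: [11, 6, 4, 3] len 4
add 3 (repeat 3, move left end past it): [3] len 1
add 4: [3, 4] len 2
add 11: [3, 4, 11] len 3
add 10: [3, 4, 11, 10] len 4
add 3 (repeat 3, move left end past it): [4, 11, 10, 3] len 4
Longest all-distinct length: 5.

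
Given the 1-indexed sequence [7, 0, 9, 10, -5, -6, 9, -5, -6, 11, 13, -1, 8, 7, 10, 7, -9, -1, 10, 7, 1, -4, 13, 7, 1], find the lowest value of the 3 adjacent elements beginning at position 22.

Elements at indices 22..24: -4, 13, 7
min(-4, 13, 7) = -4

-4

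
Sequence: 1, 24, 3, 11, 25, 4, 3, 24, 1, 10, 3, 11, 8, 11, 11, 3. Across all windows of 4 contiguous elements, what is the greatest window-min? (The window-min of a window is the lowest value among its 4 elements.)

1 24 3 11 → min 1
24 3 11 25 → min 3
3 11 25 4 → min 3
11 25 4 3 → min 3
25 4 3 24 → min 3
4 3 24 1 → min 1
3 24 1 10 → min 1
24 1 10 3 → min 1
1 10 3 11 → min 1
10 3 11 8 → min 3
3 11 8 11 → min 3
11 8 11 11 → min 8
8 11 11 3 → min 3
Greatest of these is 8.

8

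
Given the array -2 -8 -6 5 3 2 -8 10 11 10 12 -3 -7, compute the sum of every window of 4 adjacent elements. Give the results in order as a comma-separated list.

(-2, -8, -6, 5) → sum -11
(-8, -6, 5, 3) → sum -6
(-6, 5, 3, 2) → sum 4
(5, 3, 2, -8) → sum 2
(3, 2, -8, 10) → sum 7
(2, -8, 10, 11) → sum 15
(-8, 10, 11, 10) → sum 23
(10, 11, 10, 12) → sum 43
(11, 10, 12, -3) → sum 30
(10, 12, -3, -7) → sum 12

-11, -6, 4, 2, 7, 15, 23, 43, 30, 12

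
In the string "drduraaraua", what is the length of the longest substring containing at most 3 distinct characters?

Extend right; when distinct count exceeds 3, shrink from the left:
add d: window [d] (1 distinct), len 1
add r: window [d, r] (2 distinct), len 2
add d: window [d, r, d] (2 distinct), len 3
add u: window [d, r, d, u] (3 distinct), len 4
add r: window [d, r, d, u, r] (3 distinct), len 5
add a: window [u, r, a] (3 distinct), len 3
add a: window [u, r, a, a] (3 distinct), len 4
add r: window [u, r, a, a, r] (3 distinct), len 5
add a: window [u, r, a, a, r, a] (3 distinct), len 6
add u: window [u, r, a, a, r, a, u] (3 distinct), len 7
add a: window [u, r, a, a, r, a, u, a] (3 distinct), len 8
Longest length with ≤3 distinct: 8.

8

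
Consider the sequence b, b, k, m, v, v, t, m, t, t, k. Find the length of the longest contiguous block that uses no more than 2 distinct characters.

4

[b] 1 distinct, len 1
[b, b] 1 distinct, len 2
[b, b, k] 2 distinct, len 3
[k, m] 2 distinct, len 2
[m, v] 2 distinct, len 2
[m, v, v] 2 distinct, len 3
[v, v, t] 2 distinct, len 3
[t, m] 2 distinct, len 2
[t, m, t] 2 distinct, len 3
[t, m, t, t] 2 distinct, len 4
[t, t, k] 2 distinct, len 3
Longest length with ≤2 distinct: 4.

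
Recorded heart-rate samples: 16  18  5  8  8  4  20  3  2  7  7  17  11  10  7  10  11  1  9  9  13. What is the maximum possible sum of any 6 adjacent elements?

Window sums for each of the 16 positions:
[16, 18, 5, 8, 8, 4] → sum 59
[18, 5, 8, 8, 4, 20] → sum 63
[5, 8, 8, 4, 20, 3] → sum 48
[8, 8, 4, 20, 3, 2] → sum 45
[8, 4, 20, 3, 2, 7] → sum 44
[4, 20, 3, 2, 7, 7] → sum 43
[20, 3, 2, 7, 7, 17] → sum 56
[3, 2, 7, 7, 17, 11] → sum 47
[2, 7, 7, 17, 11, 10] → sum 54
[7, 7, 17, 11, 10, 7] → sum 59
[7, 17, 11, 10, 7, 10] → sum 62
[17, 11, 10, 7, 10, 11] → sum 66
[11, 10, 7, 10, 11, 1] → sum 50
[10, 7, 10, 11, 1, 9] → sum 48
[7, 10, 11, 1, 9, 9] → sum 47
[10, 11, 1, 9, 9, 13] → sum 53
Maximum of these is 66.

66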